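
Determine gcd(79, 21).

1

gcd(79, 21):
  79 = 3×21 + 16
  21 = 1×16 + 5
  16 = 3×5 + 1
  5 = 5×1
so gcd(79, 21) = 1.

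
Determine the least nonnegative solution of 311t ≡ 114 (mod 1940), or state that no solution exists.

gcd(1940, 311) = 1.
1 divides 114, so solutions exist.
By Bézout, 311*(131) + 1940*(-21) = 1.
So 311*(131) ≡ 1 (mod 1940); multiply by 114: t ≡ 14934 (mod 1940).
Smallest nonnegative: t = 14934 mod 1940 = 1354.

1354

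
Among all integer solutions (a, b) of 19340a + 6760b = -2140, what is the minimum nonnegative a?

gcd(19340, 6760):
  19340 = 2*6760 + 5820
  6760 = 1*5820 + 940
  5820 = 6*940 + 180
  940 = 5*180 + 40
  180 = 4*40 + 20
  40 = 2*20
so gcd(19340, 6760) = 20.
20 divides -2140, so solutions exist.
Back-substitute for Bézout coefficients:
  20 = 180 - 4*40
  ... = 19340*(151) + 6760*(-432)
Scale by -2140/20 = -107: (a₀, b₀) = (-16157, 46224).
General solution: a = -16157 + 338t, b = 46224 - 967t for integer t.
a ≥ 0: smallest is -16157 mod 338 = 67 (at t = 48), with b = -192.

67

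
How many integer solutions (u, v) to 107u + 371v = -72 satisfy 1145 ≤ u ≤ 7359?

17

gcd(371, 107) = 1  (371 = 3×107 + 50, 107 = 2×50 + 7, 50 = 7×7 + 1, 7 = 7×1).
Back-substituting, 107×(-52) + 371×(15) = 1.
Scale by -72: particular solution (3744, -1080); reduce u mod 371: (34, -10).
General solution: u = 34 + 371t, v = -10 - 107t for integer t.
1145 ≤ 34 + 371t ≤ 7359 gives t ∈ [3, 19], which is 17 values.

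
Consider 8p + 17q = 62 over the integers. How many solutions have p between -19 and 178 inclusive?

11

gcd(17, 8):
  17 = 2·8 + 1
  8 = 8·1
so gcd(17, 8) = 1.
Back-substitute for Bézout coefficients:
  1 = 17 - 2·8
  ... = 8·(-2) + 17·(1)
Scale by 62: particular solution (-124, 62); reduce p mod 17: (12, -2).
General solution: p = 12 + 17t, q = -2 - 8t for integer t.
-19 ≤ 12 + 17t ≤ 178 gives t ∈ [-1, 9], which is 11 values.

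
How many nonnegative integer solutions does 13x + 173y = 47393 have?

21

gcd(173, 13) = 1.
By Bézout, 13×(40) + 173×(-3) = 1.
One solution: (159, 262).
General: x = 159 + 173t, y = 262 - 13t.
x ≥ 0 ⇒ t ≥ 0; y ≥ 0 ⇒ t ≤ 20. So t ∈ [0, 20]: 21 solutions.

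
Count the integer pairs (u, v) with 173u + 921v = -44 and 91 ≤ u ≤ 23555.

25

gcd(921, 173):
  921 = 5×173 + 56
  173 = 3×56 + 5
  56 = 11×5 + 1
  5 = 5×1
so gcd(921, 173) = 1.
Back-substitute for Bézout coefficients:
  1 = 56 - 11×5
  ... = 173×(-181) + 921×(34)
Scale by -44: particular solution (7964, -1496); reduce u mod 921: (596, -112).
General solution: u = 596 + 921t, v = -112 - 173t for integer t.
91 ≤ 596 + 921t ≤ 23555 gives t ∈ [0, 24], which is 25 values.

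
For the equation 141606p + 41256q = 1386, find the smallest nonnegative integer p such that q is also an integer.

gcd(141606, 41256):
  141606 = 3*41256 + 17838
  41256 = 2*17838 + 5580
  17838 = 3*5580 + 1098
  5580 = 5*1098 + 90
  1098 = 12*90 + 18
  90 = 5*18
so gcd(141606, 41256) = 18.
18 divides 1386, so solutions exist.
Back-substitute for Bézout coefficients:
  18 = 1098 - 12*90
  ... = 141606*(451) + 41256*(-1548)
Scale by 1386/18 = 77: (p₀, q₀) = (34727, -119196).
General solution: p = 34727 + 2292t, q = -119196 - 7867t for integer t.
p ≥ 0: smallest is 34727 mod 2292 = 347 (at t = -15), with q = -1191.

347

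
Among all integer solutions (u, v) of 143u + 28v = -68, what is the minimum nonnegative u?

24

gcd(143, 28) = 1.
1 divides -68, so solutions exist.
By Bézout, 143*(-9) + 28*(46) = 1.
Scale by -68/1 = -68: (u₀, v₀) = (612, -3128).
General solution: u = 612 + 28t, v = -3128 - 143t for integer t.
u ≥ 0: smallest is 612 mod 28 = 24 (at t = -21), with v = -125.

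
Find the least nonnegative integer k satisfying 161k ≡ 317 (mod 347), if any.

gcd(347, 161) = 1.
1 divides 317, so solutions exist.
By Bézout, 161·(-125) + 347·(58) = 1.
So 161·(-125) ≡ 1 (mod 347); multiply by 317: k ≡ -39625 (mod 347).
Smallest nonnegative: k = -39625 mod 347 = 280.

280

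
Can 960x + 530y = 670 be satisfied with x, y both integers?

yes

gcd(960, 530):
  960 = 1·530 + 430
  530 = 1·430 + 100
  430 = 4·100 + 30
  100 = 3·30 + 10
  30 = 3·10
so gcd(960, 530) = 10.
10 divides 670, so integer solutions exist.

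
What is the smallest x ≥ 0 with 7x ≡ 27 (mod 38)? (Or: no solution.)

31

gcd(38, 7) = 1  (38 = 5×7 + 3, 7 = 2×3 + 1, 3 = 3×1).
1 divides 27, so solutions exist.
Back-substituting, 7×(11) + 38×(-2) = 1.
So 7×(11) ≡ 1 (mod 38); multiply by 27: x ≡ 297 (mod 38).
Smallest nonnegative: x = 297 mod 38 = 31.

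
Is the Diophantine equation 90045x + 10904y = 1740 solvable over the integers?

yes

gcd(90045, 10904) = 29  (90045 = 8×10904 + 2813, 10904 = 3×2813 + 2465, 2813 = 1×2465 + 348, 2465 = 7×348 + 29, 348 = 12×29).
29 divides 1740, so integer solutions exist.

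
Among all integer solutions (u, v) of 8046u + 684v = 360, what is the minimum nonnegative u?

2

gcd(8046, 684):
  8046 = 11·684 + 522
  684 = 1·522 + 162
  522 = 3·162 + 36
  162 = 4·36 + 18
  36 = 2·18
so gcd(8046, 684) = 18.
18 divides 360, so solutions exist.
Back-substitute for Bézout coefficients:
  18 = 162 - 4·36
  ... = 8046·(-17) + 684·(200)
Scale by 360/18 = 20: (u₀, v₀) = (-340, 4000).
General solution: u = -340 + 38t, v = 4000 - 447t for integer t.
u ≥ 0: smallest is -340 mod 38 = 2 (at t = 9), with v = -23.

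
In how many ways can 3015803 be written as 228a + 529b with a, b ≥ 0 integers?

gcd(529, 228) = 1  (529 = 2*228 + 73, 228 = 3*73 + 9, 73 = 8*9 + 1, 9 = 9*1).
Back-substituting, 228*(-58) + 529*(25) = 1.
Scale by 3015803: one solution is (-174916574, 75395075). Reduce a mod 529: (450, 5507).
General: a = 450 + 529t, b = 5507 - 228t.
a ≥ 0 ⇒ t ≥ 0; b ≥ 0 ⇒ t ≤ 24. So t ∈ [0, 24]: 25 solutions.

25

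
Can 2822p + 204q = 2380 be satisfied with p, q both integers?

gcd(2822, 204) = 34  (2822 = 13×204 + 170, 204 = 1×170 + 34, 170 = 5×34).
34 divides 2380, so integer solutions exist.

yes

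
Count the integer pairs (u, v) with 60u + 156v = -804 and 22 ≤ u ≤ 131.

9

gcd(156, 60) = 12  (156 = 2·60 + 36, 60 = 1·36 + 24, 36 = 1·24 + 12, 24 = 2·12).
Back-substituting, 60·(-5) + 156·(2) = 12.
Scale by -67: particular solution (335, -134); reduce u mod 13: (10, -9).
General solution: u = 10 + 13t, v = -9 - 5t for integer t.
22 ≤ 10 + 13t ≤ 131 gives t ∈ [1, 9], which is 9 values.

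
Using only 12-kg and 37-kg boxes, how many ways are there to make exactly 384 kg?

1

Need nonnegative integers with 12j + 37k = 384.
gcd(12, 37) = 1, and 12·(-3) + 37·(1) = 1.
So (j₀, k₀) = (-1152, 384); general j = -1152 + 37t, k = 384 - 12t.
j ≥ 0 ⇒ t ≥ 32; k ≥ 0 ⇒ t ≤ 32. That's 1 value of t.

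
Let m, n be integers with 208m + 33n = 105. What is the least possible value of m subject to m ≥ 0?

27

gcd(208, 33):
  208 = 6×33 + 10
  33 = 3×10 + 3
  10 = 3×3 + 1
  3 = 3×1
so gcd(208, 33) = 1.
1 divides 105, so solutions exist.
Back-substitute for Bézout coefficients:
  1 = 10 - 3×3
  ... = 208×(10) + 33×(-63)
Scale by 105/1 = 105: (m₀, n₀) = (1050, -6615).
General solution: m = 1050 + 33t, n = -6615 - 208t for integer t.
m ≥ 0: smallest is 1050 mod 33 = 27 (at t = -31), with n = -167.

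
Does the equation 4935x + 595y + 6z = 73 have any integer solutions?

yes

gcd(4935, 595):
  4935 = 8·595 + 175
  595 = 3·175 + 70
  175 = 2·70 + 35
  70 = 2·35
so gcd(4935, 595) = 35.
gcd(35, 6) = 1.
1 divides 73, so integer solutions exist.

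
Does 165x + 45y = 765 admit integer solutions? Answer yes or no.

gcd(165, 45):
  165 = 3·45 + 30
  45 = 1·30 + 15
  30 = 2·15
so gcd(165, 45) = 15.
15 divides 765, so integer solutions exist.

yes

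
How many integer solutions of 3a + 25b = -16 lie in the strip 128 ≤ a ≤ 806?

28

gcd(25, 3):
  25 = 8×3 + 1
  3 = 3×1
so gcd(25, 3) = 1.
Back-substitute for Bézout coefficients:
  1 = 25 - 8×3
  ... = 3×(-8) + 25×(1)
Scale by -16: particular solution (128, -16); reduce a mod 25: (3, -1).
General solution: a = 3 + 25t, b = -1 - 3t for integer t.
128 ≤ 3 + 25t ≤ 806 gives t ∈ [5, 32], which is 28 values.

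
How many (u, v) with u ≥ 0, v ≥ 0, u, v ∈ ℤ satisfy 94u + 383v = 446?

gcd(383, 94):
  383 = 4*94 + 7
  94 = 13*7 + 3
  7 = 2*3 + 1
  3 = 3*1
so gcd(383, 94) = 1.
Back-substitute for Bézout coefficients:
  1 = 7 - 2*3
  ... = 94*(-110) + 383*(27)
Scale by 446: one solution is (-49060, 12042). Reduce u mod 383: (347, -84).
General: u = 347 + 383t, v = -84 - 94t.
u ≥ 0 ⇒ t ≥ 0; v ≥ 0 ⇒ t ≤ -1. So t ∈ [0, -1]: 0 solutions.

0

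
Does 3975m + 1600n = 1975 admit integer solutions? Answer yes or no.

yes

gcd(3975, 1600):
  3975 = 2×1600 + 775
  1600 = 2×775 + 50
  775 = 15×50 + 25
  50 = 2×25
so gcd(3975, 1600) = 25.
25 divides 1975, so integer solutions exist.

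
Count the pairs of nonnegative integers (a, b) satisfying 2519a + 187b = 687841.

16

gcd(2519, 187) = 11  (2519 = 13·187 + 88, 187 = 2·88 + 11, 88 = 8·11).
Back-substituting, 2519·(-2) + 187·(27) = 11.
Scale by 62531: one solution is (-125062, 1688337). Reduce a mod 17: (7, 3584).
General: a = 7 + 17t, b = 3584 - 229t.
a ≥ 0 ⇒ t ≥ 0; b ≥ 0 ⇒ t ≤ 15. So t ∈ [0, 15]: 16 solutions.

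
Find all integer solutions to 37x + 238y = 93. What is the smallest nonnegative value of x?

99

gcd(238, 37):
  238 = 6·37 + 16
  37 = 2·16 + 5
  16 = 3·5 + 1
  5 = 5·1
so gcd(238, 37) = 1.
1 divides 93, so solutions exist.
Back-substitute for Bézout coefficients:
  1 = 16 - 3·5
  ... = 37·(-45) + 238·(7)
Scale by 93/1 = 93: (x₀, y₀) = (-4185, 651).
General solution: x = -4185 + 238t, y = 651 - 37t for integer t.
x ≥ 0: smallest is -4185 mod 238 = 99 (at t = 18), with y = -15.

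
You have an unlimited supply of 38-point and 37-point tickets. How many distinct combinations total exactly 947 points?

1

Need nonnegative integers with 38j + 37k = 947.
gcd(38, 37) = 1, and 38·(1) + 37·(-1) = 1.
So (j₀, k₀) = (947, -947); general j = 947 + 37t, k = -947 - 38t.
j ≥ 0 ⇒ t ≥ -25; k ≥ 0 ⇒ t ≤ -25. That's 1 value of t.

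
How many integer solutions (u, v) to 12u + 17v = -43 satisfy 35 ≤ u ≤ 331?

17

gcd(17, 12) = 1.
By Bézout, 12×(-7) + 17×(5) = 1.
Particular solution: (12, -11).
General solution: u = 12 + 17t, v = -11 - 12t for integer t.
35 ≤ 12 + 17t ≤ 331 gives t ∈ [2, 18], which is 17 values.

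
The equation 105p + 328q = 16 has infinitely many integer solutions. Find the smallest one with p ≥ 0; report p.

72

gcd(328, 105) = 1.
1 divides 16, so solutions exist.
By Bézout, 105·(25) + 328·(-8) = 1.
Scale by 16/1 = 16: (p₀, q₀) = (400, -128).
General solution: p = 400 + 328t, q = -128 - 105t for integer t.
p ≥ 0: smallest is 400 mod 328 = 72 (at t = -1), with q = -23.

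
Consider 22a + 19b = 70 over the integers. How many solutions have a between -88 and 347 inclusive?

23

gcd(22, 19) = 1  (22 = 1*19 + 3, 19 = 6*3 + 1, 3 = 3*1).
Back-substituting, 22*(-6) + 19*(7) = 1.
Scale by 70: particular solution (-420, 490); reduce a mod 19: (17, -16).
General solution: a = 17 + 19t, b = -16 - 22t for integer t.
-88 ≤ 17 + 19t ≤ 347 gives t ∈ [-5, 17], which is 23 values.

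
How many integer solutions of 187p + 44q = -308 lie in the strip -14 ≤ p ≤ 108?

gcd(187, 44) = 11.
By Bézout, 187*(1) + 44*(-4) = 11.
Particular solution: (0, -7).
General solution: p = 0 + 4t, q = -7 - 17t for integer t.
-14 ≤ 0 + 4t ≤ 108 gives t ∈ [-3, 27], which is 31 values.

31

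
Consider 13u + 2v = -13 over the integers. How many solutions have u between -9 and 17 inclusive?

14

gcd(13, 2):
  13 = 6·2 + 1
  2 = 2·1
so gcd(13, 2) = 1.
Back-substitute for Bézout coefficients:
  1 = 13 - 6·2
  ... = 13·(1) + 2·(-6)
Scale by -13: particular solution (-13, 78); reduce u mod 2: (1, -13).
General solution: u = 1 + 2t, v = -13 - 13t for integer t.
-9 ≤ 1 + 2t ≤ 17 gives t ∈ [-5, 8], which is 14 values.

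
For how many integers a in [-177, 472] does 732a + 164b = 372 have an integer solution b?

16

gcd(732, 164) = 4  (732 = 4·164 + 76, 164 = 2·76 + 12, 76 = 6·12 + 4, 12 = 3·4).
Back-substituting, 732·(13) + 164·(-58) = 4.
Scale by 93: particular solution (1209, -5394); reduce a mod 41: (20, -87).
General solution: a = 20 + 41t, b = -87 - 183t for integer t.
-177 ≤ 20 + 41t ≤ 472 gives t ∈ [-4, 11], which is 16 values.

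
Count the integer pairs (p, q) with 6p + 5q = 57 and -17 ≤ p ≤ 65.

gcd(6, 5) = 1  (6 = 1×5 + 1, 5 = 5×1).
Back-substituting, 6×(1) + 5×(-1) = 1.
Scale by 57: particular solution (57, -57); reduce p mod 5: (2, 9).
General solution: p = 2 + 5t, q = 9 - 6t for integer t.
-17 ≤ 2 + 5t ≤ 65 gives t ∈ [-3, 12], which is 16 values.

16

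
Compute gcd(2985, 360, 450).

gcd(2985, 360):
  2985 = 8*360 + 105
  360 = 3*105 + 45
  105 = 2*45 + 15
  45 = 3*15
so gcd(2985, 360) = 15.
gcd(15, 450) = 15.

15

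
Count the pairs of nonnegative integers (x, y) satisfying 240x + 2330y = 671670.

12

gcd(2330, 240):
  2330 = 9×240 + 170
  240 = 1×170 + 70
  170 = 2×70 + 30
  70 = 2×30 + 10
  30 = 3×10
so gcd(2330, 240) = 10.
Back-substitute for Bézout coefficients:
  10 = 70 - 2×30
  ... = 240×(68) + 2330×(-7)
Scale by 67167: one solution is (4567356, -470169). Reduce x mod 233: (90, 279).
General: x = 90 + 233t, y = 279 - 24t.
x ≥ 0 ⇒ t ≥ 0; y ≥ 0 ⇒ t ≤ 11. So t ∈ [0, 11]: 12 solutions.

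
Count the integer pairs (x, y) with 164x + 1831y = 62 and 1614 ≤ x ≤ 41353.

gcd(1831, 164) = 1  (1831 = 11×164 + 27, 164 = 6×27 + 2, 27 = 13×2 + 1, 2 = 2×1).
Back-substituting, 164×(-882) + 1831×(79) = 1.
Scale by 62: particular solution (-54684, 4898); reduce x mod 1831: (246, -22).
General solution: x = 246 + 1831t, y = -22 - 164t for integer t.
1614 ≤ 246 + 1831t ≤ 41353 gives t ∈ [1, 22], which is 22 values.

22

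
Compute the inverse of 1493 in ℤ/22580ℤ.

6957

gcd(22580, 1493):
  22580 = 15*1493 + 185
  1493 = 8*185 + 13
  185 = 14*13 + 3
  13 = 4*3 + 1
  3 = 3*1
so gcd(22580, 1493) = 1.
Back-substitute for Bézout coefficients:
  1 = 13 - 4*3
  ... = 1493*(6957) + 22580*(-460)
So 1493*6957 ≡ 1 (mod 22580), and 6957 mod 22580 = 6957.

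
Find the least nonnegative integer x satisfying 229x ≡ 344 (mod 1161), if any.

gcd(1161, 229) = 1.
1 divides 344, so solutions exist.
By Bézout, 229*(-218) + 1161*(43) = 1.
So 229*(-218) ≡ 1 (mod 1161); multiply by 344: x ≡ -74992 (mod 1161).
Smallest nonnegative: x = -74992 mod 1161 = 473.

473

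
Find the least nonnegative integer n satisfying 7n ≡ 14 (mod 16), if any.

2

gcd(16, 7) = 1  (16 = 2*7 + 2, 7 = 3*2 + 1, 2 = 2*1).
1 divides 14, so solutions exist.
Back-substituting, 7*(7) + 16*(-3) = 1.
So 7*(7) ≡ 1 (mod 16); multiply by 14: n ≡ 98 (mod 16).
Smallest nonnegative: n = 98 mod 16 = 2.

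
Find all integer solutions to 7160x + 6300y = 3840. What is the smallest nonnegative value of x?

129

gcd(7160, 6300):
  7160 = 1·6300 + 860
  6300 = 7·860 + 280
  860 = 3·280 + 20
  280 = 14·20
so gcd(7160, 6300) = 20.
20 divides 3840, so solutions exist.
Back-substitute for Bézout coefficients:
  20 = 860 - 3·280
  ... = 7160·(22) + 6300·(-25)
Scale by 3840/20 = 192: (x₀, y₀) = (4224, -4800).
General solution: x = 4224 + 315t, y = -4800 - 358t for integer t.
x ≥ 0: smallest is 4224 mod 315 = 129 (at t = -13), with y = -146.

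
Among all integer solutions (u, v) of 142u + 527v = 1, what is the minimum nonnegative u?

360

gcd(527, 142) = 1  (527 = 3·142 + 101, 142 = 1·101 + 41, 101 = 2·41 + 19, 41 = 2·19 + 3, 19 = 6·3 + 1, 3 = 3·1).
1 divides 1, so solutions exist.
Back-substituting, 142·(-167) + 527·(45) = 1.
Scale by 1/1 = 1: (u₀, v₀) = (-167, 45).
General solution: u = -167 + 527t, v = 45 - 142t for integer t.
u ≥ 0: smallest is -167 mod 527 = 360 (at t = 1), with v = -97.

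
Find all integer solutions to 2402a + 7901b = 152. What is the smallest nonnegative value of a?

gcd(7901, 2402) = 1  (7901 = 3·2402 + 695, 2402 = 3·695 + 317, 695 = 2·317 + 61, 317 = 5·61 + 12, 61 = 5·12 + 1, 12 = 12·1).
1 divides 152, so solutions exist.
Back-substituting, 2402·(-648) + 7901·(197) = 1.
Scale by 152/1 = 152: (a₀, b₀) = (-98496, 29944).
General solution: a = -98496 + 7901t, b = 29944 - 2402t for integer t.
a ≥ 0: smallest is -98496 mod 7901 = 4217 (at t = 13), with b = -1282.

4217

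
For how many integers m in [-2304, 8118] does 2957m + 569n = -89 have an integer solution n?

18

gcd(2957, 569) = 1.
By Bézout, 2957×(-127) + 569×(660) = 1.
Particular solution: (492, -2557).
General solution: m = 492 + 569t, n = -2557 - 2957t for integer t.
-2304 ≤ 492 + 569t ≤ 8118 gives t ∈ [-4, 13], which is 18 values.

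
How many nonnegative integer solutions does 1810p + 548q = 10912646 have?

22

gcd(1810, 548) = 2  (1810 = 3*548 + 166, 548 = 3*166 + 50, 166 = 3*50 + 16, 50 = 3*16 + 2, 16 = 8*2).
Back-substituting, 1810*(-33) + 548*(109) = 2.
Scale by 5456323: one solution is (-180058659, 594739207). Reduce p mod 274: (167, 19362).
General: p = 167 + 274t, q = 19362 - 905t.
p ≥ 0 ⇒ t ≥ 0; q ≥ 0 ⇒ t ≤ 21. So t ∈ [0, 21]: 22 solutions.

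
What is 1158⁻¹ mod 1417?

755

gcd(1417, 1158) = 1  (1417 = 1*1158 + 259, 1158 = 4*259 + 122, 259 = 2*122 + 15, 122 = 8*15 + 2, 15 = 7*2 + 1, 2 = 2*1).
Back-substituting, 1158*(-662) + 1417*(541) = 1.
So 1158*-662 ≡ 1 (mod 1417), and -662 mod 1417 = 755.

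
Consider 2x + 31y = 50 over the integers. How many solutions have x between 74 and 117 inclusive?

1

gcd(31, 2) = 1.
By Bézout, 2·(-15) + 31·(1) = 1.
Particular solution: (25, 0).
General solution: x = 25 + 31t, y = 0 - 2t for integer t.
74 ≤ 25 + 31t ≤ 117 gives t ∈ [2, 2], which is 1 value.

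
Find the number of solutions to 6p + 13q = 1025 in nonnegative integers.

13

gcd(13, 6) = 1  (13 = 2×6 + 1, 6 = 6×1).
Back-substituting, 6×(-2) + 13×(1) = 1.
Scale by 1025: one solution is (-2050, 1025). Reduce p mod 13: (4, 77).
General: p = 4 + 13t, q = 77 - 6t.
p ≥ 0 ⇒ t ≥ 0; q ≥ 0 ⇒ t ≤ 12. So t ∈ [0, 12]: 13 solutions.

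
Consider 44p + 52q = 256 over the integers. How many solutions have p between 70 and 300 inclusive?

18

gcd(52, 44) = 4  (52 = 1*44 + 8, 44 = 5*8 + 4, 8 = 2*4).
Back-substituting, 44*(6) + 52*(-5) = 4.
Scale by 64: particular solution (384, -320); reduce p mod 13: (7, -1).
General solution: p = 7 + 13t, q = -1 - 11t for integer t.
70 ≤ 7 + 13t ≤ 300 gives t ∈ [5, 22], which is 18 values.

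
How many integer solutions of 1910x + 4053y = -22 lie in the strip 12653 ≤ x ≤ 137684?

31

gcd(4053, 1910):
  4053 = 2·1910 + 233
  1910 = 8·233 + 46
  233 = 5·46 + 3
  46 = 15·3 + 1
  3 = 3·1
so gcd(4053, 1910) = 1.
Back-substitute for Bézout coefficients:
  1 = 46 - 15·3
  ... = 1910·(1322) + 4053·(-623)
Scale by -22: particular solution (-29084, 13706); reduce x mod 4053: (3340, -1574).
General solution: x = 3340 + 4053t, y = -1574 - 1910t for integer t.
12653 ≤ 3340 + 4053t ≤ 137684 gives t ∈ [3, 33], which is 31 values.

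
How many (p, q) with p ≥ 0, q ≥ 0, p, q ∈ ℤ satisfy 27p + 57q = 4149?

gcd(57, 27):
  57 = 2×27 + 3
  27 = 9×3
so gcd(57, 27) = 3.
Back-substitute for Bézout coefficients:
  3 = 57 - 2×27
  ... = 27×(-2) + 57×(1)
Scale by 1383: one solution is (-2766, 1383). Reduce p mod 19: (8, 69).
General: p = 8 + 19t, q = 69 - 9t.
p ≥ 0 ⇒ t ≥ 0; q ≥ 0 ⇒ t ≤ 7. So t ∈ [0, 7]: 8 solutions.

8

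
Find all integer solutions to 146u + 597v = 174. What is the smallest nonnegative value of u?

222

gcd(597, 146) = 1  (597 = 4·146 + 13, 146 = 11·13 + 3, 13 = 4·3 + 1, 3 = 3·1).
1 divides 174, so solutions exist.
Back-substituting, 146·(-184) + 597·(45) = 1.
Scale by 174/1 = 174: (u₀, v₀) = (-32016, 7830).
General solution: u = -32016 + 597t, v = 7830 - 146t for integer t.
u ≥ 0: smallest is -32016 mod 597 = 222 (at t = 54), with v = -54.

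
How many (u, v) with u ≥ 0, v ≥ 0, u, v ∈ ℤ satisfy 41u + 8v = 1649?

gcd(41, 8):
  41 = 5×8 + 1
  8 = 8×1
so gcd(41, 8) = 1.
Back-substitute for Bézout coefficients:
  1 = 41 - 5×8
  ... = 41×(1) + 8×(-5)
Scale by 1649: one solution is (1649, -8245). Reduce u mod 8: (1, 201).
General: u = 1 + 8t, v = 201 - 41t.
u ≥ 0 ⇒ t ≥ 0; v ≥ 0 ⇒ t ≤ 4. So t ∈ [0, 4]: 5 solutions.

5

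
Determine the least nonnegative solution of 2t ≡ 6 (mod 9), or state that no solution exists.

3

gcd(9, 2):
  9 = 4*2 + 1
  2 = 2*1
so gcd(9, 2) = 1.
1 divides 6, so solutions exist.
Back-substitute for Bézout coefficients:
  1 = 9 - 4*2
  ... = 2*(-4) + 9*(1)
So 2*(-4) ≡ 1 (mod 9); multiply by 6: t ≡ -24 (mod 9).
Smallest nonnegative: t = -24 mod 9 = 3.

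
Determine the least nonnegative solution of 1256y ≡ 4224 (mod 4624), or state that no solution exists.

574

gcd(4624, 1256):
  4624 = 3×1256 + 856
  1256 = 1×856 + 400
  856 = 2×400 + 56
  400 = 7×56 + 8
  56 = 7×8
so gcd(4624, 1256) = 8.
8 divides 4224, so solutions exist.
Back-substitute for Bézout coefficients:
  8 = 400 - 7×56
  ... = 1256×(81) + 4624×(-22)
So 1256×(81) ≡ 8 (mod 4624); multiply by 528: y ≡ 42768 (mod 578).
Smallest nonnegative: y = 42768 mod 578 = 574.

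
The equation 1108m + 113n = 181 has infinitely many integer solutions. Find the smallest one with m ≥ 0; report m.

gcd(1108, 113) = 1  (1108 = 9×113 + 91, 113 = 1×91 + 22, 91 = 4×22 + 3, 22 = 7×3 + 1, 3 = 3×1).
1 divides 181, so solutions exist.
Back-substituting, 1108×(-36) + 113×(353) = 1.
Scale by 181/1 = 181: (m₀, n₀) = (-6516, 63893).
General solution: m = -6516 + 113t, n = 63893 - 1108t for integer t.
m ≥ 0: smallest is -6516 mod 113 = 38 (at t = 58), with n = -371.

38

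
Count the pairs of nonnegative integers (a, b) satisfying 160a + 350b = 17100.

3

gcd(350, 160) = 10.
By Bézout, 160*(11) + 350*(-5) = 10.
One solution: (15, 42).
General: a = 15 + 35t, b = 42 - 16t.
a ≥ 0 ⇒ t ≥ 0; b ≥ 0 ⇒ t ≤ 2. So t ∈ [0, 2]: 3 solutions.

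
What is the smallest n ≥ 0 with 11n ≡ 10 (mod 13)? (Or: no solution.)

8

gcd(13, 11):
  13 = 1×11 + 2
  11 = 5×2 + 1
  2 = 2×1
so gcd(13, 11) = 1.
1 divides 10, so solutions exist.
Back-substitute for Bézout coefficients:
  1 = 11 - 5×2
  ... = 11×(6) + 13×(-5)
So 11×(6) ≡ 1 (mod 13); multiply by 10: n ≡ 60 (mod 13).
Smallest nonnegative: n = 60 mod 13 = 8.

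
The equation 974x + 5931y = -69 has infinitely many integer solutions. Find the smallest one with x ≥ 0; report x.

2868

gcd(5931, 974):
  5931 = 6×974 + 87
  974 = 11×87 + 17
  87 = 5×17 + 2
  17 = 8×2 + 1
  2 = 2×1
so gcd(5931, 974) = 1.
1 divides -69, so solutions exist.
Back-substitute for Bézout coefficients:
  1 = 17 - 8×2
  ... = 974×(2795) + 5931×(-459)
Scale by -69/1 = -69: (x₀, y₀) = (-192855, 31671).
General solution: x = -192855 + 5931t, y = 31671 - 974t for integer t.
x ≥ 0: smallest is -192855 mod 5931 = 2868 (at t = 33), with y = -471.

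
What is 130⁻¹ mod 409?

gcd(409, 130):
  409 = 3*130 + 19
  130 = 6*19 + 16
  19 = 1*16 + 3
  16 = 5*3 + 1
  3 = 3*1
so gcd(409, 130) = 1.
Back-substitute for Bézout coefficients:
  1 = 16 - 5*3
  ... = 130*(129) + 409*(-41)
So 130*129 ≡ 1 (mod 409), and 129 mod 409 = 129.

129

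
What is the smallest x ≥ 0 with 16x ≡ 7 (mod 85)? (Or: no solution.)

27

gcd(85, 16) = 1.
1 divides 7, so solutions exist.
By Bézout, 16×(16) + 85×(-3) = 1.
So 16×(16) ≡ 1 (mod 85); multiply by 7: x ≡ 112 (mod 85).
Smallest nonnegative: x = 112 mod 85 = 27.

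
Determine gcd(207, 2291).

1

gcd(2291, 207):
  2291 = 11·207 + 14
  207 = 14·14 + 11
  14 = 1·11 + 3
  11 = 3·3 + 2
  3 = 1·2 + 1
  2 = 2·1
so gcd(2291, 207) = 1.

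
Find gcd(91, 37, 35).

gcd(91, 37) = 1.
gcd(1, 35) = 1.

1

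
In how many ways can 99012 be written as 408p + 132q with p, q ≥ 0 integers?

22

gcd(408, 132):
  408 = 3×132 + 12
  132 = 11×12
so gcd(408, 132) = 12.
Back-substitute for Bézout coefficients:
  12 = 408 - 3×132
  ... = 408×(1) + 132×(-3)
Scale by 8251: one solution is (8251, -24753). Reduce p mod 11: (1, 747).
General: p = 1 + 11t, q = 747 - 34t.
p ≥ 0 ⇒ t ≥ 0; q ≥ 0 ⇒ t ≤ 21. So t ∈ [0, 21]: 22 solutions.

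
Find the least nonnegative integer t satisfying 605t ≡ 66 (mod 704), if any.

gcd(704, 605) = 11  (704 = 1·605 + 99, 605 = 6·99 + 11, 99 = 9·11).
11 divides 66, so solutions exist.
Back-substituting, 605·(7) + 704·(-6) = 11.
So 605·(7) ≡ 11 (mod 704); multiply by 6: t ≡ 42 (mod 64).
Smallest nonnegative: t = 42 mod 64 = 42.

42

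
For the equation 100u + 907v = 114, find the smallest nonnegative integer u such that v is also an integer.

890

gcd(907, 100) = 1  (907 = 9·100 + 7, 100 = 14·7 + 2, 7 = 3·2 + 1, 2 = 2·1).
1 divides 114, so solutions exist.
Back-substituting, 100·(-390) + 907·(43) = 1.
Scale by 114/1 = 114: (u₀, v₀) = (-44460, 4902).
General solution: u = -44460 + 907t, v = 4902 - 100t for integer t.
u ≥ 0: smallest is -44460 mod 907 = 890 (at t = 50), with v = -98.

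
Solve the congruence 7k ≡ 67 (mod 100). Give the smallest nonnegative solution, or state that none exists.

81

gcd(100, 7):
  100 = 14×7 + 2
  7 = 3×2 + 1
  2 = 2×1
so gcd(100, 7) = 1.
1 divides 67, so solutions exist.
Back-substitute for Bézout coefficients:
  1 = 7 - 3×2
  ... = 7×(43) + 100×(-3)
So 7×(43) ≡ 1 (mod 100); multiply by 67: k ≡ 2881 (mod 100).
Smallest nonnegative: k = 2881 mod 100 = 81.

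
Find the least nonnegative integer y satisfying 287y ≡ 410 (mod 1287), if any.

gcd(1287, 287):
  1287 = 4·287 + 139
  287 = 2·139 + 9
  139 = 15·9 + 4
  9 = 2·4 + 1
  4 = 4·1
so gcd(1287, 287) = 1.
1 divides 410, so solutions exist.
Back-substitute for Bézout coefficients:
  1 = 9 - 2·4
  ... = 287·(287) + 1287·(-64)
So 287·(287) ≡ 1 (mod 1287); multiply by 410: y ≡ 117670 (mod 1287).
Smallest nonnegative: y = 117670 mod 1287 = 553.

553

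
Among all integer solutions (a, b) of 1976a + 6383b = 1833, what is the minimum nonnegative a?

30

gcd(6383, 1976) = 13  (6383 = 3×1976 + 455, 1976 = 4×455 + 156, 455 = 2×156 + 143, 156 = 1×143 + 13, 143 = 11×13).
13 divides 1833, so solutions exist.
Back-substituting, 1976×(42) + 6383×(-13) = 13.
Scale by 1833/13 = 141: (a₀, b₀) = (5922, -1833).
General solution: a = 5922 + 491t, b = -1833 - 152t for integer t.
a ≥ 0: smallest is 5922 mod 491 = 30 (at t = -12), with b = -9.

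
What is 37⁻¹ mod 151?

49

gcd(151, 37) = 1.
By Bézout, 37*(49) + 151*(-12) = 1.
So 37*49 ≡ 1 (mod 151), and 49 mod 151 = 49.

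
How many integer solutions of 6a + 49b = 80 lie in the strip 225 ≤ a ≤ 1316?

22

gcd(49, 6):
  49 = 8*6 + 1
  6 = 6*1
so gcd(49, 6) = 1.
Back-substitute for Bézout coefficients:
  1 = 49 - 8*6
  ... = 6*(-8) + 49*(1)
Scale by 80: particular solution (-640, 80); reduce a mod 49: (46, -4).
General solution: a = 46 + 49t, b = -4 - 6t for integer t.
225 ≤ 46 + 49t ≤ 1316 gives t ∈ [4, 25], which is 22 values.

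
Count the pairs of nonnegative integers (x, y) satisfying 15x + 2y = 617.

gcd(15, 2) = 1.
By Bézout, 15*(1) + 2*(-7) = 1.
One solution: (1, 301).
General: x = 1 + 2t, y = 301 - 15t.
x ≥ 0 ⇒ t ≥ 0; y ≥ 0 ⇒ t ≤ 20. So t ∈ [0, 20]: 21 solutions.

21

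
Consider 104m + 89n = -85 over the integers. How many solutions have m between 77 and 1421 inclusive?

gcd(104, 89):
  104 = 1*89 + 15
  89 = 5*15 + 14
  15 = 1*14 + 1
  14 = 14*1
so gcd(104, 89) = 1.
Back-substitute for Bézout coefficients:
  1 = 15 - 1*14
  ... = 104*(6) + 89*(-7)
Scale by -85: particular solution (-510, 595); reduce m mod 89: (24, -29).
General solution: m = 24 + 89t, n = -29 - 104t for integer t.
77 ≤ 24 + 89t ≤ 1421 gives t ∈ [1, 15], which is 15 values.

15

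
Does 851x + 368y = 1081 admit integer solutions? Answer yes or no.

yes

gcd(851, 368) = 23  (851 = 2×368 + 115, 368 = 3×115 + 23, 115 = 5×23).
23 divides 1081, so integer solutions exist.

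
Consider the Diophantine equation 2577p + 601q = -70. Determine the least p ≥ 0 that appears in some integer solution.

413

gcd(2577, 601) = 1.
1 divides -70, so solutions exist.
By Bézout, 2577*(-66) + 601*(283) = 1.
Scale by -70/1 = -70: (p₀, q₀) = (4620, -19810).
General solution: p = 4620 + 601t, q = -19810 - 2577t for integer t.
p ≥ 0: smallest is 4620 mod 601 = 413 (at t = -7), with q = -1771.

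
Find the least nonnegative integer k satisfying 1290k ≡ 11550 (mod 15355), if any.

gcd(15355, 1290):
  15355 = 11·1290 + 1165
  1290 = 1·1165 + 125
  1165 = 9·125 + 40
  125 = 3·40 + 5
  40 = 8·5
so gcd(15355, 1290) = 5.
5 divides 11550, so solutions exist.
Back-substitute for Bézout coefficients:
  5 = 125 - 3·40
  ... = 1290·(369) + 15355·(-31)
So 1290·(369) ≡ 5 (mod 15355); multiply by 2310: k ≡ 852390 (mod 3071).
Smallest nonnegative: k = 852390 mod 3071 = 1723.

1723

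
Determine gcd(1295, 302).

gcd(1295, 302) = 1  (1295 = 4*302 + 87, 302 = 3*87 + 41, 87 = 2*41 + 5, 41 = 8*5 + 1, 5 = 5*1).

1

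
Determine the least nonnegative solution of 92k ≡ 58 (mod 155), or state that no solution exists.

gcd(155, 92) = 1  (155 = 1·92 + 63, 92 = 1·63 + 29, 63 = 2·29 + 5, 29 = 5·5 + 4, 5 = 1·4 + 1, 4 = 4·1).
1 divides 58, so solutions exist.
Back-substituting, 92·(-32) + 155·(19) = 1.
So 92·(-32) ≡ 1 (mod 155); multiply by 58: k ≡ -1856 (mod 155).
Smallest nonnegative: k = -1856 mod 155 = 4.

4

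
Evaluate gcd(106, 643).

gcd(643, 106):
  643 = 6×106 + 7
  106 = 15×7 + 1
  7 = 7×1
so gcd(643, 106) = 1.

1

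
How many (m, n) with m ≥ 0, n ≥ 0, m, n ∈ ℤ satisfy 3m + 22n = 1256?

gcd(22, 3) = 1  (22 = 7·3 + 1, 3 = 3·1).
Back-substituting, 3·(-7) + 22·(1) = 1.
Scale by 1256: one solution is (-8792, 1256). Reduce m mod 22: (8, 56).
General: m = 8 + 22t, n = 56 - 3t.
m ≥ 0 ⇒ t ≥ 0; n ≥ 0 ⇒ t ≤ 18. So t ∈ [0, 18]: 19 solutions.

19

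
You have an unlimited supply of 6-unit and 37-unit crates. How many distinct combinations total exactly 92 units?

Need nonnegative integers with 6j + 37k = 92.
gcd(6, 37) = 1, and 6·(-6) + 37·(1) = 1.
So (j₀, k₀) = (-552, 92); general j = -552 + 37t, k = 92 - 6t.
j ≥ 0 ⇒ t ≥ 15; k ≥ 0 ⇒ t ≤ 15. That's 1 value of t.

1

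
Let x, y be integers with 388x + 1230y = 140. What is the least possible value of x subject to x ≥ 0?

590

gcd(1230, 388) = 2.
2 divides 140, so solutions exist.
By Bézout, 388*(149) + 1230*(-47) = 2.
Scale by 140/2 = 70: (x₀, y₀) = (10430, -3290).
General solution: x = 10430 + 615t, y = -3290 - 194t for integer t.
x ≥ 0: smallest is 10430 mod 615 = 590 (at t = -16), with y = -186.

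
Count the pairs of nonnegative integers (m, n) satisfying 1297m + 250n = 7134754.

22

gcd(1297, 250):
  1297 = 5×250 + 47
  250 = 5×47 + 15
  47 = 3×15 + 2
  15 = 7×2 + 1
  2 = 2×1
so gcd(1297, 250) = 1.
Back-substitute for Bézout coefficients:
  1 = 15 - 7×2
  ... = 1297×(-117) + 250×(607)
Scale by 7134754: one solution is (-834766218, 4330795678). Reduce m mod 250: (32, 28373).
General: m = 32 + 250t, n = 28373 - 1297t.
m ≥ 0 ⇒ t ≥ 0; n ≥ 0 ⇒ t ≤ 21. So t ∈ [0, 21]: 22 solutions.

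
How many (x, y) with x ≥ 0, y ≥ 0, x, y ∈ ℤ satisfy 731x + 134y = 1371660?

14

gcd(731, 134) = 1.
By Bézout, 731*(11) + 134*(-60) = 1.
One solution: (128, 9538).
General: x = 128 + 134t, y = 9538 - 731t.
x ≥ 0 ⇒ t ≥ 0; y ≥ 0 ⇒ t ≤ 13. So t ∈ [0, 13]: 14 solutions.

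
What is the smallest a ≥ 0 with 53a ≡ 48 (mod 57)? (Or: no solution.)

gcd(57, 53) = 1  (57 = 1*53 + 4, 53 = 13*4 + 1, 4 = 4*1).
1 divides 48, so solutions exist.
Back-substituting, 53*(14) + 57*(-13) = 1.
So 53*(14) ≡ 1 (mod 57); multiply by 48: a ≡ 672 (mod 57).
Smallest nonnegative: a = 672 mod 57 = 45.

45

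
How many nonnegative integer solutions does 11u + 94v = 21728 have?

gcd(94, 11) = 1  (94 = 8*11 + 6, 11 = 1*6 + 5, 6 = 1*5 + 1, 5 = 5*1).
Back-substituting, 11*(-17) + 94*(2) = 1.
Scale by 21728: one solution is (-369376, 43456). Reduce u mod 94: (44, 226).
General: u = 44 + 94t, v = 226 - 11t.
u ≥ 0 ⇒ t ≥ 0; v ≥ 0 ⇒ t ≤ 20. So t ∈ [0, 20]: 21 solutions.

21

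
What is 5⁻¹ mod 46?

gcd(46, 5) = 1  (46 = 9·5 + 1, 5 = 5·1).
Back-substituting, 5·(-9) + 46·(1) = 1.
So 5·-9 ≡ 1 (mod 46), and -9 mod 46 = 37.

37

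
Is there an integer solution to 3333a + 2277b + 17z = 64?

yes

gcd(3333, 2277) = 33.
gcd(33, 17) = 1.
1 divides 64, so integer solutions exist.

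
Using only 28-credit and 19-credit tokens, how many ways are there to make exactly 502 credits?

Need nonnegative integers with 28j + 19k = 502.
gcd(28, 19) = 1, and 28·(-2) + 19·(3) = 1.
So (j₀, k₀) = (-1004, 1506); general j = -1004 + 19t, k = 1506 - 28t.
j ≥ 0 ⇒ t ≥ 53; k ≥ 0 ⇒ t ≤ 53. That's 1 value of t.

1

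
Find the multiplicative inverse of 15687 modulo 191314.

gcd(191314, 15687):
  191314 = 12*15687 + 3070
  15687 = 5*3070 + 337
  3070 = 9*337 + 37
  337 = 9*37 + 4
  37 = 9*4 + 1
  4 = 4*1
so gcd(191314, 15687) = 1.
Back-substitute for Bézout coefficients:
  1 = 37 - 9*4
  ... = 15687*(-46551) + 191314*(3817)
So 15687*-46551 ≡ 1 (mod 191314), and -46551 mod 191314 = 144763.

144763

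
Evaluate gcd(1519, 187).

gcd(1519, 187) = 1  (1519 = 8*187 + 23, 187 = 8*23 + 3, 23 = 7*3 + 2, 3 = 1*2 + 1, 2 = 2*1).

1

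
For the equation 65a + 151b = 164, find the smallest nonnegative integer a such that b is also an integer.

121

gcd(151, 65) = 1  (151 = 2×65 + 21, 65 = 3×21 + 2, 21 = 10×2 + 1, 2 = 2×1).
1 divides 164, so solutions exist.
Back-substituting, 65×(-72) + 151×(31) = 1.
Scale by 164/1 = 164: (a₀, b₀) = (-11808, 5084).
General solution: a = -11808 + 151t, b = 5084 - 65t for integer t.
a ≥ 0: smallest is -11808 mod 151 = 121 (at t = 79), with b = -51.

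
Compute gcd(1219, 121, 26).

gcd(1219, 121):
  1219 = 10·121 + 9
  121 = 13·9 + 4
  9 = 2·4 + 1
  4 = 4·1
so gcd(1219, 121) = 1.
gcd(1, 26) = 1.

1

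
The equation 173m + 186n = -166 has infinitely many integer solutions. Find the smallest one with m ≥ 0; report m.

70

gcd(186, 173):
  186 = 1*173 + 13
  173 = 13*13 + 4
  13 = 3*4 + 1
  4 = 4*1
so gcd(186, 173) = 1.
1 divides -166, so solutions exist.
Back-substitute for Bézout coefficients:
  1 = 13 - 3*4
  ... = 173*(-43) + 186*(40)
Scale by -166/1 = -166: (m₀, n₀) = (7138, -6640).
General solution: m = 7138 + 186t, n = -6640 - 173t for integer t.
m ≥ 0: smallest is 7138 mod 186 = 70 (at t = -38), with n = -66.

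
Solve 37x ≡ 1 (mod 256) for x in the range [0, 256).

173

gcd(256, 37) = 1  (256 = 6*37 + 34, 37 = 1*34 + 3, 34 = 11*3 + 1, 3 = 3*1).
Back-substituting, 37*(-83) + 256*(12) = 1.
So 37*-83 ≡ 1 (mod 256), and -83 mod 256 = 173.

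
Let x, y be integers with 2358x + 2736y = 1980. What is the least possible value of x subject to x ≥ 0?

gcd(2736, 2358) = 18  (2736 = 1×2358 + 378, 2358 = 6×378 + 90, 378 = 4×90 + 18, 90 = 5×18).
18 divides 1980, so solutions exist.
Back-substituting, 2358×(-29) + 2736×(25) = 18.
Scale by 1980/18 = 110: (x₀, y₀) = (-3190, 2750).
General solution: x = -3190 + 152t, y = 2750 - 131t for integer t.
x ≥ 0: smallest is -3190 mod 152 = 2 (at t = 21), with y = -1.

2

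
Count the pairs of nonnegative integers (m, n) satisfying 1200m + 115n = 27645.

gcd(1200, 115) = 5.
By Bézout, 1200×(7) + 115×(-73) = 5.
One solution: (17, 63).
General: m = 17 + 23t, n = 63 - 240t.
m ≥ 0 ⇒ t ≥ 0; n ≥ 0 ⇒ t ≤ 0. So t ∈ [0, 0]: 1 solution.

1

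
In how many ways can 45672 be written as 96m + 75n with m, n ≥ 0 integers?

19

gcd(96, 75):
  96 = 1*75 + 21
  75 = 3*21 + 12
  21 = 1*12 + 9
  12 = 1*9 + 3
  9 = 3*3
so gcd(96, 75) = 3.
Back-substitute for Bézout coefficients:
  3 = 12 - 1*9
  ... = 96*(-7) + 75*(9)
Scale by 15224: one solution is (-106568, 137016). Reduce m mod 25: (7, 600).
General: m = 7 + 25t, n = 600 - 32t.
m ≥ 0 ⇒ t ≥ 0; n ≥ 0 ⇒ t ≤ 18. So t ∈ [0, 18]: 19 solutions.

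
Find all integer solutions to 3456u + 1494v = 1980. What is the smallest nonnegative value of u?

gcd(3456, 1494):
  3456 = 2×1494 + 468
  1494 = 3×468 + 90
  468 = 5×90 + 18
  90 = 5×18
so gcd(3456, 1494) = 18.
18 divides 1980, so solutions exist.
Back-substitute for Bézout coefficients:
  18 = 468 - 5×90
  ... = 3456×(16) + 1494×(-37)
Scale by 1980/18 = 110: (u₀, v₀) = (1760, -4070).
General solution: u = 1760 + 83t, v = -4070 - 192t for integer t.
u ≥ 0: smallest is 1760 mod 83 = 17 (at t = -21), with v = -38.

17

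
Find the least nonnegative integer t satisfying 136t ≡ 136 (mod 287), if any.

gcd(287, 136):
  287 = 2·136 + 15
  136 = 9·15 + 1
  15 = 15·1
so gcd(287, 136) = 1.
1 divides 136, so solutions exist.
Back-substitute for Bézout coefficients:
  1 = 136 - 9·15
  ... = 136·(19) + 287·(-9)
So 136·(19) ≡ 1 (mod 287); multiply by 136: t ≡ 2584 (mod 287).
Smallest nonnegative: t = 2584 mod 287 = 1.

1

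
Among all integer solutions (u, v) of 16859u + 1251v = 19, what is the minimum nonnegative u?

275

gcd(16859, 1251):
  16859 = 13×1251 + 596
  1251 = 2×596 + 59
  596 = 10×59 + 6
  59 = 9×6 + 5
  6 = 1×5 + 1
  5 = 5×1
so gcd(16859, 1251) = 1.
1 divides 19, so solutions exist.
Back-substitute for Bézout coefficients:
  1 = 6 - 1×5
  ... = 16859×(212) + 1251×(-2857)
Scale by 19/1 = 19: (u₀, v₀) = (4028, -54283).
General solution: u = 4028 + 1251t, v = -54283 - 16859t for integer t.
u ≥ 0: smallest is 4028 mod 1251 = 275 (at t = -3), with v = -3706.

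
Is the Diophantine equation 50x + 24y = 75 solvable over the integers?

gcd(50, 24) = 2  (50 = 2*24 + 2, 24 = 12*2).
2 does not divide 75 (remainder 1), so no integer solutions.

no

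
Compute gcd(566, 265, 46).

gcd(566, 265) = 1.
gcd(1, 46) = 1.

1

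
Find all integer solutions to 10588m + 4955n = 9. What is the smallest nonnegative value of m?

gcd(10588, 4955):
  10588 = 2×4955 + 678
  4955 = 7×678 + 209
  678 = 3×209 + 51
  209 = 4×51 + 5
  51 = 10×5 + 1
  5 = 5×1
so gcd(10588, 4955) = 1.
1 divides 9, so solutions exist.
Back-substitute for Bézout coefficients:
  1 = 51 - 10×5
  ... = 10588×(972) + 4955×(-2077)
Scale by 9/1 = 9: (m₀, n₀) = (8748, -18693).
General solution: m = 8748 + 4955t, n = -18693 - 10588t for integer t.
m ≥ 0: smallest is 8748 mod 4955 = 3793 (at t = -1), with n = -8105.

3793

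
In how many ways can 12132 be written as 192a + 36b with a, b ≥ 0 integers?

22

gcd(192, 36) = 12  (192 = 5·36 + 12, 36 = 3·12).
Back-substituting, 192·(1) + 36·(-5) = 12.
Scale by 1011: one solution is (1011, -5055). Reduce a mod 3: (0, 337).
General: a = 0 + 3t, b = 337 - 16t.
a ≥ 0 ⇒ t ≥ 0; b ≥ 0 ⇒ t ≤ 21. So t ∈ [0, 21]: 22 solutions.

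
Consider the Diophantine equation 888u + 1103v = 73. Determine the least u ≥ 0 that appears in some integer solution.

gcd(1103, 888) = 1.
1 divides 73, so solutions exist.
By Bézout, 888×(-118) + 1103×(95) = 1.
Scale by 73/1 = 73: (u₀, v₀) = (-8614, 6935).
General solution: u = -8614 + 1103t, v = 6935 - 888t for integer t.
u ≥ 0: smallest is -8614 mod 1103 = 210 (at t = 8), with v = -169.

210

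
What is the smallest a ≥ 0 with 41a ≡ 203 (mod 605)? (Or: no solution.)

123

gcd(605, 41) = 1  (605 = 14*41 + 31, 41 = 1*31 + 10, 31 = 3*10 + 1, 10 = 10*1).
1 divides 203, so solutions exist.
Back-substituting, 41*(-59) + 605*(4) = 1.
So 41*(-59) ≡ 1 (mod 605); multiply by 203: a ≡ -11977 (mod 605).
Smallest nonnegative: a = -11977 mod 605 = 123.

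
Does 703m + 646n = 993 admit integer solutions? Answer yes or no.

gcd(703, 646) = 19.
19 does not divide 993 (remainder 5), so no integer solutions.

no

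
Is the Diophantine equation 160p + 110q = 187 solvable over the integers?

no

gcd(160, 110) = 10  (160 = 1*110 + 50, 110 = 2*50 + 10, 50 = 5*10).
10 does not divide 187 (remainder 7), so no integer solutions.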